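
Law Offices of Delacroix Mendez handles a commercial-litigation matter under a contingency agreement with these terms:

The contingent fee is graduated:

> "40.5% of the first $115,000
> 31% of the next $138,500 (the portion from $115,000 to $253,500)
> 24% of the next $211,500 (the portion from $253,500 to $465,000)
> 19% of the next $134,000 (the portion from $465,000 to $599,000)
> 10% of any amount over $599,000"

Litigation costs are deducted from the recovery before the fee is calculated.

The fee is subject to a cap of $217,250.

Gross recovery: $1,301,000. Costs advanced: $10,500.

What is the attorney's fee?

$217,250.00

Fee base (net of costs): $1,301,000 − $10,500 = $1,290,500
First $115,000 at 40.5% = $46,575.00
Next $138,500 at 31% = $42,935.00
Next $211,500 at 24% = $50,760.00
Next $134,000 at 19% = $25,460.00
Remaining $691,500 at 10% = $69,150.00
Fee: $46,575.00 + $42,935.00 + $50,760.00 + $25,460.00 + $69,150.00 = $234,880.00
$234,880.00 exceeds the $217,250 cap, so the fee is capped at $217,250.00.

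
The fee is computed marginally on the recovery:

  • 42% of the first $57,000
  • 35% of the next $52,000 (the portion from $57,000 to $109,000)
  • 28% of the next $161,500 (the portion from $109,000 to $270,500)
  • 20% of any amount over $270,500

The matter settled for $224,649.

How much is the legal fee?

$74,521.72

First $57,000 at 42% = $23,940.00
Next $52,000 at 35% = $18,200.00
Remaining $115,649 at 28% = $32,381.72
Fee: $23,940.00 + $18,200.00 + $32,381.72 = $74,521.72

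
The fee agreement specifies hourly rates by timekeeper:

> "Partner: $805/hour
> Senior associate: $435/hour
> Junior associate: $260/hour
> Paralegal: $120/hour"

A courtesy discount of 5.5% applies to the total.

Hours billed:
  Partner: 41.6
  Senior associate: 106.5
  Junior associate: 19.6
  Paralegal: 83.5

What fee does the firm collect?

$89,710.27

Partner: 41.6 × $805 = $33,488.00
Senior associate: 106.5 × $435 = $46,327.50
Junior associate: 19.6 × $260 = $5,096.00
Paralegal: 83.5 × $120 = $10,020.00
Subtotal: $94,931.50
Less 5.5% discount: −$5,221.23
Total: $94,931.50 − $5,221.23 = $89,710.27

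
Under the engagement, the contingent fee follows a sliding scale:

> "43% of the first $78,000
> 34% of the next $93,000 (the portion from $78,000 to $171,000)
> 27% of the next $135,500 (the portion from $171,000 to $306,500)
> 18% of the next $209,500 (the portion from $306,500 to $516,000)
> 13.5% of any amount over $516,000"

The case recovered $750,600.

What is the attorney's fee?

First $78,000 at 43% = $33,540.00
Next $93,000 at 34% = $31,620.00
Next $135,500 at 27% = $36,585.00
Next $209,500 at 18% = $37,710.00
Remaining $234,600 at 13.5% = $31,671.00
Fee: $33,540.00 + $31,620.00 + $36,585.00 + $37,710.00 + $31,671.00 = $171,126.00

$171,126.00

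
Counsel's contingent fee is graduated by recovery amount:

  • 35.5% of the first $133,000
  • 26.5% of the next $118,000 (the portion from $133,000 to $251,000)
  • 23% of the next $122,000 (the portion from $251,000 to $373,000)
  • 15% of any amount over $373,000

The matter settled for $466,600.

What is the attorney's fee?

$120,585.00

First $133,000 at 35.5% = $47,215.00
Next $118,000 at 26.5% = $31,270.00
Next $122,000 at 23% = $28,060.00
Remaining $93,600 at 15% = $14,040.00
Fee: $47,215.00 + $31,270.00 + $28,060.00 + $14,040.00 = $120,585.00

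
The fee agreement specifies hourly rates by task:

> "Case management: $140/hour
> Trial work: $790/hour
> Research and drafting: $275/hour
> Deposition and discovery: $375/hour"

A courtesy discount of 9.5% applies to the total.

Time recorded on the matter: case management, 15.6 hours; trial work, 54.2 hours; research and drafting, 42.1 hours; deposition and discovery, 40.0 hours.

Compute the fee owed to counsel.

Case management: 15.6 × $140 = $2,184.00
Trial work: 54.2 × $790 = $42,818.00
Research and drafting: 42.1 × $275 = $11,577.50
Deposition and discovery: 40.0 × $375 = $15,000.00
Subtotal: $71,579.50
Less 9.5% discount: −$6,800.05
Total: $71,579.50 − $6,800.05 = $64,779.45

$64,779.45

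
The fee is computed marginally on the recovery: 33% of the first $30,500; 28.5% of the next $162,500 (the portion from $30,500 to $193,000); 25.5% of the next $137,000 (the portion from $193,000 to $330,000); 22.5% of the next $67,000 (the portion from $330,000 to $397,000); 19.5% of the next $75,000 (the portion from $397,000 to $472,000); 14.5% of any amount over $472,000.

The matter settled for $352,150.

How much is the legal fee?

$96,296.25

First $30,500 at 33% = $10,065.00
Next $162,500 at 28.5% = $46,312.50
Next $137,000 at 25.5% = $34,935.00
Remaining $22,150 at 22.5% = $4,983.75
Fee: $10,065.00 + $46,312.50 + $34,935.00 + $4,983.75 = $96,296.25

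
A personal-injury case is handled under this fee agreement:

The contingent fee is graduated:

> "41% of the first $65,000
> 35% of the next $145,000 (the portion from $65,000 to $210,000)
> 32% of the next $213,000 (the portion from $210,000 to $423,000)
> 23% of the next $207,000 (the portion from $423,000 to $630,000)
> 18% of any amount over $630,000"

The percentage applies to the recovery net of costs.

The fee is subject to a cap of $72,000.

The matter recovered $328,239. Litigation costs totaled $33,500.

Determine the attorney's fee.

Fee base (net of costs): $328,239 − $33,500 = $294,739
First $65,000 at 41% = $26,650.00
Next $145,000 at 35% = $50,750.00
Remaining $84,739 at 32% = $27,116.48
Fee: $26,650.00 + $50,750.00 + $27,116.48 = $104,516.48
$104,516.48 exceeds the $72,000 cap, so the fee is capped at $72,000.00.

$72,000.00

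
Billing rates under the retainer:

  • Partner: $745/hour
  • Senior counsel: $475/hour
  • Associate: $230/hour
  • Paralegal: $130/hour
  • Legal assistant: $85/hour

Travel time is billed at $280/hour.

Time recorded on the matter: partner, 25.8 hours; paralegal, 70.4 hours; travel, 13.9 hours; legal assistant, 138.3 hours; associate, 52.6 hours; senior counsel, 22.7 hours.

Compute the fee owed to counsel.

$66,901.00

Partner: 25.8 × $745 = $19,221.00
Senior counsel: 22.7 × $475 = $10,782.50
Associate: 52.6 × $230 = $12,098.00
Paralegal: 70.4 × $130 = $9,152.00
Legal assistant: 138.3 × $85 = $11,755.50
Subtotal: $19,221.00 + $10,782.50 + $12,098.00 + $9,152.00 + $11,755.50 = $63,009.00
Travel: 13.9 × $280 = $3,892.00
Total: $63,009.00 + $3,892.00 = $66,901.00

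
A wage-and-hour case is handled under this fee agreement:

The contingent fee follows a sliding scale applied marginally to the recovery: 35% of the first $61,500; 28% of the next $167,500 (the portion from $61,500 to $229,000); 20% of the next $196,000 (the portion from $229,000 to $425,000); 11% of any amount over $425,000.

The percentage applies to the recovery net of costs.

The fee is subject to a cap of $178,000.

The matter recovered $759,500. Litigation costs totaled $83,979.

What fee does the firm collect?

Fee base (net of costs): $759,500 − $83,979 = $675,521
First $61,500 at 35% = $21,525.00
Next $167,500 at 28% = $46,900.00
Next $196,000 at 20% = $39,200.00
Remaining $250,521 at 11% = $27,557.31
Fee: $21,525.00 + $46,900.00 + $39,200.00 + $27,557.31 = $135,182.31
$135,182.31 is under the $178,000 cap.

$135,182.31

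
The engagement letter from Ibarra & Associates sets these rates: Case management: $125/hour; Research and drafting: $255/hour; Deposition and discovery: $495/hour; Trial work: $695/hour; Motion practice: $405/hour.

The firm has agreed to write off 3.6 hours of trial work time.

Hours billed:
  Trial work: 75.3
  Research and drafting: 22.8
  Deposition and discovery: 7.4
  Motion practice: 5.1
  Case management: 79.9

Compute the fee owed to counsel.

$71,361.50

Case management: 79.9 × $125 = $9,987.50
Research and drafting: 22.8 × $255 = $5,814.00
Deposition and discovery: 7.4 × $495 = $3,663.00
Trial work: 75.3 × $695 = $52,333.50
Motion practice: 5.1 × $405 = $2,065.50
Subtotal: $73,863.50
Write-off: 3.6 × $695 = $2,502.00
Total: $73,863.50 − $2,502.00 = $71,361.50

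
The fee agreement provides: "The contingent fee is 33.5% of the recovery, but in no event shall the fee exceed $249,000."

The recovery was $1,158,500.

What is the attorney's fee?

33.5% of $1,158,500 = $388,097.50
That exceeds the $249,000 cap, so the fee is capped at $249,000.

$249,000.00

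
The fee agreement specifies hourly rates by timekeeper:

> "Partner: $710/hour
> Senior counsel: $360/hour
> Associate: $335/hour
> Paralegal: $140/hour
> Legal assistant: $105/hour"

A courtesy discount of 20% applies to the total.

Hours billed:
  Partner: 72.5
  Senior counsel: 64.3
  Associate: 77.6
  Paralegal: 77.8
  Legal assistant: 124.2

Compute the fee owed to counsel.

$99,641.60

Partner: 72.5 × $710 = $51,475.00
Senior counsel: 64.3 × $360 = $23,148.00
Associate: 77.6 × $335 = $25,996.00
Paralegal: 77.8 × $140 = $10,892.00
Legal assistant: 124.2 × $105 = $13,041.00
Subtotal: $124,552.00
Less 20% discount: −$24,910.40
Total: $124,552.00 − $24,910.40 = $99,641.60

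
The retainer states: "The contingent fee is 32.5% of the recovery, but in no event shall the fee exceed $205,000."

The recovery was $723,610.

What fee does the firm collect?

32.5% of $723,610 = $235,173.25
That exceeds the $205,000 cap, so the fee is capped at $205,000.

$205,000.00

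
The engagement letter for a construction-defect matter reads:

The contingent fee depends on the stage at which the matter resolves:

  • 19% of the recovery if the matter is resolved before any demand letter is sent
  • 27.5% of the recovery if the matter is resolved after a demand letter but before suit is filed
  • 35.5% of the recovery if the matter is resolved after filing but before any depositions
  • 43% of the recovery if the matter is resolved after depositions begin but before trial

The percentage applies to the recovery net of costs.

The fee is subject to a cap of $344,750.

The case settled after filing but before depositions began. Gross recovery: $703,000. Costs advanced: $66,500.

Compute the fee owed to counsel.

Fee base (net of costs): $703,000 − $66,500 = $636,500
The matter settled after filing but before depositions began, so the 35.5% rate applies.
$636,500 × 35.5% = $225,957.50
$225,957.50 is under the $344,750 cap.

$225,957.50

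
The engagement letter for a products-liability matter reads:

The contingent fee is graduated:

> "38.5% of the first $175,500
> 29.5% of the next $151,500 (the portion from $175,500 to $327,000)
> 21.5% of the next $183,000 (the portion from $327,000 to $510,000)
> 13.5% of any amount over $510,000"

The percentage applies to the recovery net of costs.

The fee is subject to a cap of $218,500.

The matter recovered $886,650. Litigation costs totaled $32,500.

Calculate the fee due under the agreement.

$198,065.25

Fee base (net of costs): $886,650 − $32,500 = $854,150
First $175,500 at 38.5% = $67,567.50
Next $151,500 at 29.5% = $44,692.50
Next $183,000 at 21.5% = $39,345.00
Remaining $344,150 at 13.5% = $46,460.25
Fee: $67,567.50 + $44,692.50 + $39,345.00 + $46,460.25 = $198,065.25
$198,065.25 is under the $218,500 cap.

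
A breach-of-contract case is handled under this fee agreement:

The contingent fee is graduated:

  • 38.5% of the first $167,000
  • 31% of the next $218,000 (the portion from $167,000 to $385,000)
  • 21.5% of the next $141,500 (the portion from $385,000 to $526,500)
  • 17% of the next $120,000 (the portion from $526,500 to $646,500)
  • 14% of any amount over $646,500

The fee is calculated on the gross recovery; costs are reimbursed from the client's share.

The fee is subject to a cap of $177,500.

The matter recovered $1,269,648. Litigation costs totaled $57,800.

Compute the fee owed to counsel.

Fee base is the gross recovery, $1,269,648; costs are reimbursed separately.
First $167,000 at 38.5% = $64,295.00
Next $218,000 at 31% = $67,580.00
Next $141,500 at 21.5% = $30,422.50
Next $120,000 at 17% = $20,400.00
Remaining $623,148 at 14% = $87,240.72
Fee: $64,295.00 + $67,580.00 + $30,422.50 + $20,400.00 + $87,240.72 = $269,938.22
$269,938.22 exceeds the $177,500 cap, so the fee is capped at $177,500.00.

$177,500.00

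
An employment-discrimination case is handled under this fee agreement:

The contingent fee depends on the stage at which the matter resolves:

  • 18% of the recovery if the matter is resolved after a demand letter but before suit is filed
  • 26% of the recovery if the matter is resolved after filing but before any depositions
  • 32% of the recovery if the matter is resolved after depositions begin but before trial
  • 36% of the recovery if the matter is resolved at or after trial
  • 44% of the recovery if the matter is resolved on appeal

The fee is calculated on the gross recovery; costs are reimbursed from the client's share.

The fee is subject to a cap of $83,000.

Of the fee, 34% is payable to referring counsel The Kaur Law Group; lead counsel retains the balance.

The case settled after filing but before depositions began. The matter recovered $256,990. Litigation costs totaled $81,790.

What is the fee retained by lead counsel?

Fee base is the gross recovery, $256,990; costs are reimbursed separately.
The matter settled after filing but before depositions began, so the 26% rate applies.
$256,990 × 26% = $66,817.40
$66,817.40 is under the $83,000 cap.
Referral share: 34% of $66,817.40 = $22,717.92; lead counsel retains $66,817.40 − $22,717.92 = $44,099.48.

$44,099.48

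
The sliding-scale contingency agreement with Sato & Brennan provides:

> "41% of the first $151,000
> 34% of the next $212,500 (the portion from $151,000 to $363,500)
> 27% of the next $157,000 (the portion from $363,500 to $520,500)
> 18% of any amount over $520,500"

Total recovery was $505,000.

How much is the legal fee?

First $151,000 at 41% = $61,910.00
Next $212,500 at 34% = $72,250.00
Remaining $141,500 at 27% = $38,205.00
Fee: $61,910.00 + $72,250.00 + $38,205.00 = $172,365.00

$172,365.00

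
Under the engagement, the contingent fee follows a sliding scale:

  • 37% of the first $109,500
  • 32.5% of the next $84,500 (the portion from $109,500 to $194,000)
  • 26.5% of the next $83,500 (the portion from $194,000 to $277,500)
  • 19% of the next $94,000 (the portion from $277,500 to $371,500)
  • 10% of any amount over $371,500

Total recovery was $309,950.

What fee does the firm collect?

First $109,500 at 37% = $40,515.00
Next $84,500 at 32.5% = $27,462.50
Next $83,500 at 26.5% = $22,127.50
Remaining $32,450 at 19% = $6,165.50
Fee: $40,515.00 + $27,462.50 + $22,127.50 + $6,165.50 = $96,270.50

$96,270.50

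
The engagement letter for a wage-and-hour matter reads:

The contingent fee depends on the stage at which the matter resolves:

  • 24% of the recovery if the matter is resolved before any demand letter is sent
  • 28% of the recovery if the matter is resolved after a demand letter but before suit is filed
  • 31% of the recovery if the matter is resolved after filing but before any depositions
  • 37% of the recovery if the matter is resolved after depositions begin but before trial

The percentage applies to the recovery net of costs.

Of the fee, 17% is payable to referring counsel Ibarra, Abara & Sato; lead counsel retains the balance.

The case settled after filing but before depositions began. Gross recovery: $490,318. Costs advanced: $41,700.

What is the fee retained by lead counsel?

Fee base (net of costs): $490,318 − $41,700 = $448,618
The matter settled after filing but before depositions began, so the 31% rate applies.
$448,618 × 31% = $139,071.58
Referral share: 17% of $139,071.58 = $23,642.17; lead counsel retains $139,071.58 − $23,642.17 = $115,429.41.

$115,429.41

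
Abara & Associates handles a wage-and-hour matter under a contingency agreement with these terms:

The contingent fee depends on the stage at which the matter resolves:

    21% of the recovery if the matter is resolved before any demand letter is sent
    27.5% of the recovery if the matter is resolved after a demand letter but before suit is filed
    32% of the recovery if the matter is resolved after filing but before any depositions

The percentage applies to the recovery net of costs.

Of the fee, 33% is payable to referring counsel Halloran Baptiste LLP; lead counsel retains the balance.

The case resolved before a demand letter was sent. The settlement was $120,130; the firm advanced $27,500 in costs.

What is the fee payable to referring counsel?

Fee base (net of costs): $120,130 − $27,500 = $92,630
The matter resolved before a demand letter was sent, so the 21% rate applies.
$92,630 × 21% = $19,452.30
Referral share: 33% of $19,452.30 = $6,419.26; lead counsel retains $19,452.30 − $6,419.26 = $13,033.04.

$6,419.26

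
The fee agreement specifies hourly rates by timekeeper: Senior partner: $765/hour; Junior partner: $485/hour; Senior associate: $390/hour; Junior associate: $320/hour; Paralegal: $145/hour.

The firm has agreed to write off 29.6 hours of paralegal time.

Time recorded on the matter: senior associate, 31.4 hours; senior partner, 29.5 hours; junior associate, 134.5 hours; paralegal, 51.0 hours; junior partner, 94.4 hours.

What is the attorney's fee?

$126,740.50

Senior partner: 29.5 × $765 = $22,567.50
Junior partner: 94.4 × $485 = $45,784.00
Senior associate: 31.4 × $390 = $12,246.00
Junior associate: 134.5 × $320 = $43,040.00
Paralegal: 51.0 × $145 = $7,395.00
Subtotal: $131,032.50
Write-off: 29.6 × $145 = $4,292.00
Total: $131,032.50 − $4,292.00 = $126,740.50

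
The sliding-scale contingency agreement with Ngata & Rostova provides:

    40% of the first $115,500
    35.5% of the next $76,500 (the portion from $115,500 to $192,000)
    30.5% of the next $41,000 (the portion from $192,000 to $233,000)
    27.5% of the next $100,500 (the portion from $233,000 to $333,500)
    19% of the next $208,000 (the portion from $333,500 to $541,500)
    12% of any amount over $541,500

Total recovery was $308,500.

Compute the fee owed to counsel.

First $115,500 at 40% = $46,200.00
Next $76,500 at 35.5% = $27,157.50
Next $41,000 at 30.5% = $12,505.00
Remaining $75,500 at 27.5% = $20,762.50
Fee: $46,200.00 + $27,157.50 + $12,505.00 + $20,762.50 = $106,625.00

$106,625.00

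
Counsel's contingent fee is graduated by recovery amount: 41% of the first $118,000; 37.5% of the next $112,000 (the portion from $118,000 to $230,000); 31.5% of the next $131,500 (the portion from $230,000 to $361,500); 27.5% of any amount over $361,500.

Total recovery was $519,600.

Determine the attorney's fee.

First $118,000 at 41% = $48,380.00
Next $112,000 at 37.5% = $42,000.00
Next $131,500 at 31.5% = $41,422.50
Remaining $158,100 at 27.5% = $43,477.50
Fee: $48,380.00 + $42,000.00 + $41,422.50 + $43,477.50 = $175,280.00

$175,280.00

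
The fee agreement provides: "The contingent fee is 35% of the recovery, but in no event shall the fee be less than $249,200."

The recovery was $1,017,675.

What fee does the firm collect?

$356,186.25

35% of $1,017,675 = $356,186.25
That exceeds the $249,200 minimum.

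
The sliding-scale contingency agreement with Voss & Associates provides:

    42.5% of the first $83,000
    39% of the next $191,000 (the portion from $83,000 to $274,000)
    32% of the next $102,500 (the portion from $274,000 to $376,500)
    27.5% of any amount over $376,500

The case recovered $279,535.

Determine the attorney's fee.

$111,536.20

First $83,000 at 42.5% = $35,275.00
Next $191,000 at 39% = $74,490.00
Remaining $5,535 at 32% = $1,771.20
Fee: $35,275.00 + $74,490.00 + $1,771.20 = $111,536.20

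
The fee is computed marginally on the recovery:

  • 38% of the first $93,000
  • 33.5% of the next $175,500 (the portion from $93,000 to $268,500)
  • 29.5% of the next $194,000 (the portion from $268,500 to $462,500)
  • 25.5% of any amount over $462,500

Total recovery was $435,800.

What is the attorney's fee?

First $93,000 at 38% = $35,340.00
Next $175,500 at 33.5% = $58,792.50
Remaining $167,300 at 29.5% = $49,353.50
Fee: $35,340.00 + $58,792.50 + $49,353.50 = $143,486.00

$143,486.00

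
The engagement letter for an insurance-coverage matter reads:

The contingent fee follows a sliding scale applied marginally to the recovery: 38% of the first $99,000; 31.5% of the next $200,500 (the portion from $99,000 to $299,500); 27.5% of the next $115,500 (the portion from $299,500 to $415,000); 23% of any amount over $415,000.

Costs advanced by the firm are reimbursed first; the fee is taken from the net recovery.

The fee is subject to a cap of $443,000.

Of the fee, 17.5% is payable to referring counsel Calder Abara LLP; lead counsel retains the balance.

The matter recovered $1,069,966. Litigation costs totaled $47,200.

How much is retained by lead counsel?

$224,669.10

Fee base (net of costs): $1,069,966 − $47,200 = $1,022,766
First $99,000 at 38% = $37,620.00
Next $200,500 at 31.5% = $63,157.50
Next $115,500 at 27.5% = $31,762.50
Remaining $607,766 at 23% = $139,786.18
Fee: $37,620.00 + $63,157.50 + $31,762.50 + $139,786.18 = $272,326.18
$272,326.18 is under the $443,000 cap.
Referral share: 17.5% of $272,326.18 = $47,657.08; lead counsel retains $272,326.18 − $47,657.08 = $224,669.10.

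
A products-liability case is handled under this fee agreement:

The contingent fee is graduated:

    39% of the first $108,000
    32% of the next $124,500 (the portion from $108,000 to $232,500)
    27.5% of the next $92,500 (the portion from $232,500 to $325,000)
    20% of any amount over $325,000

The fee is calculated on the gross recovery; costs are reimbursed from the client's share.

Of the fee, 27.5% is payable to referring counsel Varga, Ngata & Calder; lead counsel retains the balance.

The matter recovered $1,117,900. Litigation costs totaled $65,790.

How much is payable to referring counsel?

$73,143.81

Fee base is the gross recovery, $1,117,900; costs are reimbursed separately.
First $108,000 at 39% = $42,120.00
Next $124,500 at 32% = $39,840.00
Next $92,500 at 27.5% = $25,437.50
Remaining $792,900 at 20% = $158,580.00
Fee: $42,120.00 + $39,840.00 + $25,437.50 + $158,580.00 = $265,977.50
Referral share: 27.5% of $265,977.50 = $73,143.81; lead counsel retains $265,977.50 − $73,143.81 = $192,833.69.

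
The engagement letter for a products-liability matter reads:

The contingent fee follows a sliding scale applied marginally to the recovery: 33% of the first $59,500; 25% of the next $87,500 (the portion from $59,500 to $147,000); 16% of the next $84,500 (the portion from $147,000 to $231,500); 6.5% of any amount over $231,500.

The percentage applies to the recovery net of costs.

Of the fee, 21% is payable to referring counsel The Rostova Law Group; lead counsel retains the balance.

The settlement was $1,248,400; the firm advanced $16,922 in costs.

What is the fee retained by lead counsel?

$94,822.57

Fee base (net of costs): $1,248,400 − $16,922 = $1,231,478
First $59,500 at 33% = $19,635.00
Next $87,500 at 25% = $21,875.00
Next $84,500 at 16% = $13,520.00
Remaining $999,978 at 6.5% = $64,998.57
Fee: $19,635.00 + $21,875.00 + $13,520.00 + $64,998.57 = $120,028.57
Referral share: 21% of $120,028.57 = $25,206.00; lead counsel retains $120,028.57 − $25,206.00 = $94,822.57.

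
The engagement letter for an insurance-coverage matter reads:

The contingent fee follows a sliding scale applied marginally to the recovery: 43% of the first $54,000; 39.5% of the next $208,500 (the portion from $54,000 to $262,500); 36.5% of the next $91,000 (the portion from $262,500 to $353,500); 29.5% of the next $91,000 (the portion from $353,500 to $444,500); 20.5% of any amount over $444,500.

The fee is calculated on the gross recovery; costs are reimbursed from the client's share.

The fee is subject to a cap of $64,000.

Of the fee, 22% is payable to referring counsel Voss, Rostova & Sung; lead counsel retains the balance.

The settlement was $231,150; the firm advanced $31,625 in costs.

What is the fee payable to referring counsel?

$14,080.00

Fee base is the gross recovery, $231,150; costs are reimbursed separately.
First $54,000 at 43% = $23,220.00
Remaining $177,150 at 39.5% = $69,974.25
Fee: $23,220.00 + $69,974.25 = $93,194.25
$93,194.25 exceeds the $64,000 cap, so the fee is capped at $64,000.00.
Referral share: 22% of $64,000.00 = $14,080.00; lead counsel retains $64,000.00 − $14,080.00 = $49,920.00.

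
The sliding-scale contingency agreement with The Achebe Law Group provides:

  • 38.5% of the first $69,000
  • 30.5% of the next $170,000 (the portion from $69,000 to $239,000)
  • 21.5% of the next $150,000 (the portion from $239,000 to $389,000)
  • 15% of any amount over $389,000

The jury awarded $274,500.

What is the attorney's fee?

$86,047.50

First $69,000 at 38.5% = $26,565.00
Next $170,000 at 30.5% = $51,850.00
Remaining $35,500 at 21.5% = $7,632.50
Fee: $26,565.00 + $51,850.00 + $7,632.50 = $86,047.50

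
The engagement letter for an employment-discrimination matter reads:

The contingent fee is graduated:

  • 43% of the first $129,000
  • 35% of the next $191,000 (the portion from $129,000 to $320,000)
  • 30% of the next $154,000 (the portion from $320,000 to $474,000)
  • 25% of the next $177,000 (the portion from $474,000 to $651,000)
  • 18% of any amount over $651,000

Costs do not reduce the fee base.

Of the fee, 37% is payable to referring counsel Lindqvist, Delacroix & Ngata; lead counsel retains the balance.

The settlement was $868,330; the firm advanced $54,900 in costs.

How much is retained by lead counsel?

$158,690.32

Fee base is the gross recovery, $868,330; costs are reimbursed separately.
First $129,000 at 43% = $55,470.00
Next $191,000 at 35% = $66,850.00
Next $154,000 at 30% = $46,200.00
Next $177,000 at 25% = $44,250.00
Remaining $217,330 at 18% = $39,119.40
Fee: $55,470.00 + $66,850.00 + $46,200.00 + $44,250.00 + $39,119.40 = $251,889.40
Referral share: 37% of $251,889.40 = $93,199.08; lead counsel retains $251,889.40 − $93,199.08 = $158,690.32.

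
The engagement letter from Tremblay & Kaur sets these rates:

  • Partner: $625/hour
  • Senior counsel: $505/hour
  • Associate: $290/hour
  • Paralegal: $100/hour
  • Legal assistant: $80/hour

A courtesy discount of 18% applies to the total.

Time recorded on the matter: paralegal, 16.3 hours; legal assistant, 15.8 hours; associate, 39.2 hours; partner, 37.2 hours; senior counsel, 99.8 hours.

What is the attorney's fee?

Partner: 37.2 × $625 = $23,250.00
Senior counsel: 99.8 × $505 = $50,399.00
Associate: 39.2 × $290 = $11,368.00
Paralegal: 16.3 × $100 = $1,630.00
Legal assistant: 15.8 × $80 = $1,264.00
Subtotal: $87,911.00
Less 18% discount: −$15,823.98
Total: $87,911.00 − $15,823.98 = $72,087.02

$72,087.02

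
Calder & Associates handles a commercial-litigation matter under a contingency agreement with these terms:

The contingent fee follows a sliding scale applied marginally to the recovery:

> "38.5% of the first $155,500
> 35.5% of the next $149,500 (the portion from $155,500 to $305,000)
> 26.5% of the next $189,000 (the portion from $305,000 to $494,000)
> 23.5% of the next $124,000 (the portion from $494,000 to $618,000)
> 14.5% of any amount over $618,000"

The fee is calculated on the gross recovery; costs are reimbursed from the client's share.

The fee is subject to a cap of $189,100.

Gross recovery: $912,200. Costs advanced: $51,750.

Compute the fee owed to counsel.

Fee base is the gross recovery, $912,200; costs are reimbursed separately.
First $155,500 at 38.5% = $59,867.50
Next $149,500 at 35.5% = $53,072.50
Next $189,000 at 26.5% = $50,085.00
Next $124,000 at 23.5% = $29,140.00
Remaining $294,200 at 14.5% = $42,659.00
Fee: $59,867.50 + $53,072.50 + $50,085.00 + $29,140.00 + $42,659.00 = $234,824.00
$234,824.00 exceeds the $189,100 cap, so the fee is capped at $189,100.00.

$189,100.00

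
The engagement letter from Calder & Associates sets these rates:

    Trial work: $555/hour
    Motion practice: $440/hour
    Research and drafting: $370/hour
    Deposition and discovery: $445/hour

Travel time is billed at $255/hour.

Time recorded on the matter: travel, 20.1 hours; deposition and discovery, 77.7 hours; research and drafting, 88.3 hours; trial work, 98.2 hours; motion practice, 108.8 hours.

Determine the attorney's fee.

$174,746.00

Trial work: 98.2 × $555 = $54,501.00
Motion practice: 108.8 × $440 = $47,872.00
Research and drafting: 88.3 × $370 = $32,671.00
Deposition and discovery: 77.7 × $445 = $34,576.50
Subtotal: $54,501.00 + $47,872.00 + $32,671.00 + $34,576.50 = $169,620.50
Travel: 20.1 × $255 = $5,125.50
Total: $169,620.50 + $5,125.50 = $174,746.00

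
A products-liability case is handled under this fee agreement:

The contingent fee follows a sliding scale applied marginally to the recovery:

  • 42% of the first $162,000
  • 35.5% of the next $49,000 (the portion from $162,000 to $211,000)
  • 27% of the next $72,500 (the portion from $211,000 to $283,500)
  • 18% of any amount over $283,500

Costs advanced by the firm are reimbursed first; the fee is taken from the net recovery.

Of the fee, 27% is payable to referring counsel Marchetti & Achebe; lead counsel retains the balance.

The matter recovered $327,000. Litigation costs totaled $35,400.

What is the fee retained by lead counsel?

$77,721.64

Fee base (net of costs): $327,000 − $35,400 = $291,600
First $162,000 at 42% = $68,040.00
Next $49,000 at 35.5% = $17,395.00
Next $72,500 at 27% = $19,575.00
Remaining $8,100 at 18% = $1,458.00
Fee: $68,040.00 + $17,395.00 + $19,575.00 + $1,458.00 = $106,468.00
Referral share: 27% of $106,468.00 = $28,746.36; lead counsel retains $106,468.00 − $28,746.36 = $77,721.64.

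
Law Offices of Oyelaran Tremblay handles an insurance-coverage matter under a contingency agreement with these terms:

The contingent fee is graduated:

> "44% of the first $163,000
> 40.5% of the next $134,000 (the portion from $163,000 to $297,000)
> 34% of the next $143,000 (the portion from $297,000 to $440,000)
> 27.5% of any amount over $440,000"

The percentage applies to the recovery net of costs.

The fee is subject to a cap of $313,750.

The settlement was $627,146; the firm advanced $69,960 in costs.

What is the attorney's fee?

Fee base (net of costs): $627,146 − $69,960 = $557,186
First $163,000 at 44% = $71,720.00
Next $134,000 at 40.5% = $54,270.00
Next $143,000 at 34% = $48,620.00
Remaining $117,186 at 27.5% = $32,226.15
Fee: $71,720.00 + $54,270.00 + $48,620.00 + $32,226.15 = $206,836.15
$206,836.15 is under the $313,750 cap.

$206,836.15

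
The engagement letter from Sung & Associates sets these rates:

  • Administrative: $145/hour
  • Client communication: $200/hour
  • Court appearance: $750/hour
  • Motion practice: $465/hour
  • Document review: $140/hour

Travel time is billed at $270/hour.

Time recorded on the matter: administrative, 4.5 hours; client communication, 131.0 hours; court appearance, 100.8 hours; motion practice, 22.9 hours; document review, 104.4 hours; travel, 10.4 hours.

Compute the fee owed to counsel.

Administrative: 4.5 × $145 = $652.50
Client communication: 131.0 × $200 = $26,200.00
Court appearance: 100.8 × $750 = $75,600.00
Motion practice: 22.9 × $465 = $10,648.50
Document review: 104.4 × $140 = $14,616.00
Subtotal: $652.50 + $26,200.00 + $75,600.00 + $10,648.50 + $14,616.00 = $127,717.00
Travel: 10.4 × $270 = $2,808.00
Total: $127,717.00 + $2,808.00 = $130,525.00

$130,525.00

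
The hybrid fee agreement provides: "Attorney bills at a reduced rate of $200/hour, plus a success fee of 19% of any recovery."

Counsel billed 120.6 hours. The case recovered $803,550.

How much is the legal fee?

Hourly: 120.6 × $200 = $24,120.00
Success fee: 19% of $803,550 = $152,674.50
Total: $24,120.00 + $152,674.50 = $176,794.50

$176,794.50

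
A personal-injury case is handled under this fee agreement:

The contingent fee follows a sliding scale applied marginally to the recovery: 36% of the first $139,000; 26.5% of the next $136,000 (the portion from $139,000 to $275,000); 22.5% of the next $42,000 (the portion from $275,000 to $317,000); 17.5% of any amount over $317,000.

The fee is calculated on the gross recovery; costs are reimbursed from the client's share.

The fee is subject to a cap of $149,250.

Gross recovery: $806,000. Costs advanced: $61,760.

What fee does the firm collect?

$149,250.00

Fee base is the gross recovery, $806,000; costs are reimbursed separately.
First $139,000 at 36% = $50,040.00
Next $136,000 at 26.5% = $36,040.00
Next $42,000 at 22.5% = $9,450.00
Remaining $489,000 at 17.5% = $85,575.00
Fee: $50,040.00 + $36,040.00 + $9,450.00 + $85,575.00 = $181,105.00
$181,105.00 exceeds the $149,250 cap, so the fee is capped at $149,250.00.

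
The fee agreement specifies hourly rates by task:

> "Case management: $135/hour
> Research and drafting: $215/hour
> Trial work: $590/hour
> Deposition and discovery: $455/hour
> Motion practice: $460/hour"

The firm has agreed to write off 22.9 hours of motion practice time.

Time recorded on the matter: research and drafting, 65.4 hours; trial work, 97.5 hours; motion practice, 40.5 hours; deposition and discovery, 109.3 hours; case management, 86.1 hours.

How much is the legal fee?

Case management: 86.1 × $135 = $11,623.50
Research and drafting: 65.4 × $215 = $14,061.00
Trial work: 97.5 × $590 = $57,525.00
Deposition and discovery: 109.3 × $455 = $49,731.50
Motion practice: 40.5 × $460 = $18,630.00
Subtotal: $151,571.00
Write-off: 22.9 × $460 = $10,534.00
Total: $151,571.00 − $10,534.00 = $141,037.00

$141,037.00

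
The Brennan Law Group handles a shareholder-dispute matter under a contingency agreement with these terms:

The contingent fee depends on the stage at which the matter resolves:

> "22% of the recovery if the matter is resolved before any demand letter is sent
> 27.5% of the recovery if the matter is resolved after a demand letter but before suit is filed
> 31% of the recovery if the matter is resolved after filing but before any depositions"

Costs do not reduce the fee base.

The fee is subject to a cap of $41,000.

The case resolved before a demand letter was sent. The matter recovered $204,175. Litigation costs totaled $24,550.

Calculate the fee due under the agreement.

$41,000.00

Fee base is the gross recovery, $204,175; costs are reimbursed separately.
The matter resolved before a demand letter was sent, so the 22% rate applies.
$204,175 × 22% = $44,918.50
$44,918.50 exceeds the $41,000 cap, so the fee is capped at $41,000.00.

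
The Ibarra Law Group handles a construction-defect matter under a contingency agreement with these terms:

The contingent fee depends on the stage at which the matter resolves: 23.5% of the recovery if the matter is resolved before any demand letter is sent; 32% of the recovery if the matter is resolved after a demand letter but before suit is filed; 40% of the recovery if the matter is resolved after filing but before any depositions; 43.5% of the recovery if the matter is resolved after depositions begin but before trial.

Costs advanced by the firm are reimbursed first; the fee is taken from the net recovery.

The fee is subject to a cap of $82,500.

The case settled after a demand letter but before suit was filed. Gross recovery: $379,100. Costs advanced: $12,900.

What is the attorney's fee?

$82,500.00

Fee base (net of costs): $379,100 − $12,900 = $366,200
The matter settled after a demand letter but before suit was filed, so the 32% rate applies.
$366,200 × 32% = $117,184.00
$117,184.00 exceeds the $82,500 cap, so the fee is capped at $82,500.00.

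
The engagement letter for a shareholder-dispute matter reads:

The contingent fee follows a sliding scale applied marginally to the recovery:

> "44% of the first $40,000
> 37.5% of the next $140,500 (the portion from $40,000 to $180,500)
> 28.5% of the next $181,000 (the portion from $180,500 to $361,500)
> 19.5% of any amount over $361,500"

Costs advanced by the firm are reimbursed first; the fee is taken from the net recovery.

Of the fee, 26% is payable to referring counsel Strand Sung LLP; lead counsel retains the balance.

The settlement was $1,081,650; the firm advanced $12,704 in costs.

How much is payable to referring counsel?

Fee base (net of costs): $1,081,650 − $12,704 = $1,068,946
First $40,000 at 44% = $17,600.00
Next $140,500 at 37.5% = $52,687.50
Next $181,000 at 28.5% = $51,585.00
Remaining $707,446 at 19.5% = $137,951.97
Fee: $17,600.00 + $52,687.50 + $51,585.00 + $137,951.97 = $259,824.47
Referral share: 26% of $259,824.47 = $67,554.36; lead counsel retains $259,824.47 − $67,554.36 = $192,270.11.

$67,554.36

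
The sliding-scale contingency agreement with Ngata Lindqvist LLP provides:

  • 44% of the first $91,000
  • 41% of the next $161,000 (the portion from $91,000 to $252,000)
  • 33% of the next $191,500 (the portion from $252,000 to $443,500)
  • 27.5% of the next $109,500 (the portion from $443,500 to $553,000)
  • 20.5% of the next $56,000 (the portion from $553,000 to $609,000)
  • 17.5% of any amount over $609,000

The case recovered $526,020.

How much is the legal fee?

First $91,000 at 44% = $40,040.00
Next $161,000 at 41% = $66,010.00
Next $191,500 at 33% = $63,195.00
Remaining $82,520 at 27.5% = $22,693.00
Fee: $40,040.00 + $66,010.00 + $63,195.00 + $22,693.00 = $191,938.00

$191,938.00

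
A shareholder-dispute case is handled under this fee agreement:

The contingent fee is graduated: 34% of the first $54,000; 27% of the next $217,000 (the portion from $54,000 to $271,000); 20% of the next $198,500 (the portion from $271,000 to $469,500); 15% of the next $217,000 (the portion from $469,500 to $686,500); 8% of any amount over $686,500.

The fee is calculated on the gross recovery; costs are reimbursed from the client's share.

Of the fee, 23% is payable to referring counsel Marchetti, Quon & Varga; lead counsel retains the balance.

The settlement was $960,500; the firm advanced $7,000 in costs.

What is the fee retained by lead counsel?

Fee base is the gross recovery, $960,500; costs are reimbursed separately.
First $54,000 at 34% = $18,360.00
Next $217,000 at 27% = $58,590.00
Next $198,500 at 20% = $39,700.00
Next $217,000 at 15% = $32,550.00
Remaining $274,000 at 8% = $21,920.00
Fee: $18,360.00 + $58,590.00 + $39,700.00 + $32,550.00 + $21,920.00 = $171,120.00
Referral share: 23% of $171,120.00 = $39,357.60; lead counsel retains $171,120.00 − $39,357.60 = $131,762.40.

$131,762.40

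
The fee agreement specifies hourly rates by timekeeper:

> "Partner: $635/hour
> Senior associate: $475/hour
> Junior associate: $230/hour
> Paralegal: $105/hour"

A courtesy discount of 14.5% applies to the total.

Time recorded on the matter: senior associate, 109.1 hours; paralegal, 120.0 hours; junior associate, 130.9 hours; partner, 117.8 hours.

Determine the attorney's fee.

Partner: 117.8 × $635 = $74,803.00
Senior associate: 109.1 × $475 = $51,822.50
Junior associate: 130.9 × $230 = $30,107.00
Paralegal: 120.0 × $105 = $12,600.00
Subtotal: $169,332.50
Less 14.5% discount: −$24,553.21
Total: $169,332.50 − $24,553.21 = $144,779.29

$144,779.29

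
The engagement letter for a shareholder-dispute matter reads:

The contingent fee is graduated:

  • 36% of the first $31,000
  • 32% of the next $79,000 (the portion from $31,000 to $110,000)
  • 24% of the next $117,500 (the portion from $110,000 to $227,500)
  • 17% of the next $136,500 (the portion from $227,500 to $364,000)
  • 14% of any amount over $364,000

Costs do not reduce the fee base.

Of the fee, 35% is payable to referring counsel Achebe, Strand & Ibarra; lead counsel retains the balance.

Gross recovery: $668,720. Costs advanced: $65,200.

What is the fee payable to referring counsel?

Fee base is the gross recovery, $668,720; costs are reimbursed separately.
First $31,000 at 36% = $11,160.00
Next $79,000 at 32% = $25,280.00
Next $117,500 at 24% = $28,200.00
Next $136,500 at 17% = $23,205.00
Remaining $304,720 at 14% = $42,660.80
Fee: $11,160.00 + $25,280.00 + $28,200.00 + $23,205.00 + $42,660.80 = $130,505.80
Referral share: 35% of $130,505.80 = $45,677.03; lead counsel retains $130,505.80 − $45,677.03 = $84,828.77.

$45,677.03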